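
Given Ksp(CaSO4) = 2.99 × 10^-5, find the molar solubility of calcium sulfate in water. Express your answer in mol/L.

CaSO4(s) <=> Ca^2+(aq) + SO4^2-(aq)
Ksp = [Ca^2+][SO4^2-]
With molar solubility s: [Ca^2+] = s, [SO4^2-] = s.
Ksp = (s)(s) = s^2
s = (2.99 × 10^-5)^(1/2) = 5.47 × 10^-3 M

s = 5.47e-3 M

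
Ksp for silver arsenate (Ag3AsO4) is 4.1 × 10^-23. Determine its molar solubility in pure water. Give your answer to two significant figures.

1.1 × 10^-6 M

Ag3AsO4(s) <=> 3 Ag^+(aq) + AsO4^3-(aq)
Ksp = [Ag^+]^3[AsO4^3-]
For each mole of Ag3AsO4 that dissolves: [Ag^+] = 3s, [AsO4^3-] = s.
Substituting: Ksp = (3s)^3s = 27s^4
Solving, s = (4.1 × 10^-23/27)^(1/4) = 1.1 x 10^-6 M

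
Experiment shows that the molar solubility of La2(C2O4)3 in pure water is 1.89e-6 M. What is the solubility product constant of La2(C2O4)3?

La2(C2O4)3(s) <=> 2 La^3+(aq) + 3 C2O4^2-(aq)
Let s = molar solubility. Then [La^3+] = 2s and [C2O4^2-] = 3s.
Ksp = [La^3+]^2[C2O4^2-]^3
So Ksp = (2s)^2 × (3s)^3 = 108s^5
With s = 1.89 × 10^-6: Ksp = 2.60 x 10^-27

2.60 × 10^-27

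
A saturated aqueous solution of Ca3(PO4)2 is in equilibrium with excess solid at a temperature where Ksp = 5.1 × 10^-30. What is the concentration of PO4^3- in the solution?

Ca3(PO4)2(s) ⇌ 3 Ca^2+(aq) + 2 PO4^3-(aq)
Ksp = [Ca^2+]^3[PO4^3-]^2
If s mol/L of Ca3(PO4)2 dissolves, [Ca^2+] = 3s and [PO4^3-] = 2s.
Ksp = (3s)^3(2s)^2 = 108s^5
s = (5.1 × 10^-30 / 108)^(1/5) = 5.43 × 10^-7 M
[PO4^3-] = 2s = 1.1 × 10^-6 M

[PO4^3-] ≈ 1.1 × 10^-6 M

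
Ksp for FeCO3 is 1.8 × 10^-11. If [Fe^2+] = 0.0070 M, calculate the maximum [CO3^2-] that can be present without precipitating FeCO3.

FeCO3(s) ⇌ Fe^2+ + CO3^2-
Ksp = [Fe^2+][CO3^2-]
Precipitation begins when Q = Ksp. With [Fe^2+] = 0.0070 M:
1.8 × 10^-11 = (0.0070) × [CO3^2-]
[CO3^2-] = (1.8 × 10^-11 / 7.0 × 10^-3) = 2.6 x 10^-9 M

2.6 x 10^-9 M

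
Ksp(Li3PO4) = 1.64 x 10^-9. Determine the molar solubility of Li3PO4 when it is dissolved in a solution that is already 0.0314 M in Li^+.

Li3PO4(s) <=> 3 Li^+ + PO4^3-
Ksp = [Li^+]^3[PO4^3-]
Let s be the molar solubility in this solution. [Li^+] = 0.0314 + 3s ≈ 0.0314, [PO4^3-] = s (since the Li^+ already present dominates).
Ksp ≈ (0.0314)^3 × s
s = 5.30 × 10^-5 M
Check: 3s = 1.6 × 10^-4 ≪ 0.0314, so the approximation is valid.

5.30 × 10^-5 M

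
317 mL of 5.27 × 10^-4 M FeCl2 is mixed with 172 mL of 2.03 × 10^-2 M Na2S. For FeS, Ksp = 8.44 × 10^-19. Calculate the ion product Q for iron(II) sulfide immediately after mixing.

Total volume = 317 + 172 = 489 mL.
[Fe^2+] = 5.27 × 10^-4 × (317/489) = 3.416 × 10^-4 M
[S^2-] = 2.03 × 10^-2 × (172/489) = 7.140 × 10^-3 M
FeS(s) ⇌ Fe^2+(aq) + S^2-(aq), so Q = [Fe^2+][S^2-]
Q = (3.416 × 10^-4)(7.140 × 10^-3) = 2.44 × 10^-6
Q > Ksp, so FeS will precipitate.

2.44 x 10^-6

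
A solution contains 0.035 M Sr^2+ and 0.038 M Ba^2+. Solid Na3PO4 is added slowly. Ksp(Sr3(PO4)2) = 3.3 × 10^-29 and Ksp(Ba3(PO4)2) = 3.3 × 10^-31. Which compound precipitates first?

Precipitation of each salt starts when its ion product equals its Ksp.
For Sr3(PO4)2: 3.3 × 10^-29 = (0.035)^3 × [PO4^3-]^2  ⇒  [PO4^3-] = 8.8 x 10^-13 M.
For Ba3(PO4)2: 3.3 × 10^-31 = (0.038)^3 × [PO4^3-]^2  ⇒  [PO4^3-] = 7.8 × 10^-14 M.
The salt with the lower threshold [PO4^3-] precipitates first: Ba3(PO4)2.

Ba3(PO4)2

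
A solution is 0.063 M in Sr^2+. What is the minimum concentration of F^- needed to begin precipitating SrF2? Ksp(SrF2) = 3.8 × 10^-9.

SrF2(s) ⇌ Sr^2+(aq) + 2 F^-(aq)
Ksp = [Sr^2+][F^-]^2
Precipitation begins when Q = Ksp. With [Sr^2+] = 0.063 M:
3.8 × 10^-9 = (0.063) × [F^-]^2
[F^-] = (3.8 × 10^-9 / 6.3 x 10^-2)^(1/2) = 2.5 × 10^-4 M

[F^-] ≈ 2.5 × 10^-4 M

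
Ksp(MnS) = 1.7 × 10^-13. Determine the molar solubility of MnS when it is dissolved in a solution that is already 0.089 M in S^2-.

s ≈ 1.9 x 10^-12 M

MnS(s) ⇌ Mn^2+ + S^2-
Ksp = [Mn^2+][S^2-]
Let s be the molar solubility in this solution. [Mn^2+] = s, [S^2-] = 0.089 + s ≈ 0.089 (Ksp is small, so little additional dissolves).
Ksp ≈ s × 0.089
s = 1.9 x 10^-12 M
Check: s = 1.9 × 10^-12 ≪ 0.089, so the approximation is valid.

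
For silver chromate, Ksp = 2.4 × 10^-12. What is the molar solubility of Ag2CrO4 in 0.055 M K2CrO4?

s ≈ 3.3 x 10^-6 M

Ag2CrO4(s) <=> 2 Ag^+ + CrO4^2-
Ksp = [Ag^+]^2[CrO4^2-]
If s mol/L dissolves here, [Ag^+] = 2s, [CrO4^2-] = 0.055 + s ≈ 0.055 (Ksp is small, so little additional dissolves).
Ksp ≈ (2s)^2 × 0.055
s = 3.3 × 10^-6 M
Check: s = 3.3 × 10^-6 ≪ 0.055, so the approximation is valid.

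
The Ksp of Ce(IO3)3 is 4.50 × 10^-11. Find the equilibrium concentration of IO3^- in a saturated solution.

Ce(IO3)3(s) <=> Ce^3+ + 3 IO3^-
Ksp = [Ce^3+][IO3^-]^3
If s mol/L of Ce(IO3)3 dissolves, [Ce^3+] = s and [IO3^-] = 3s.
Substituting: Ksp = s(3s)^3 = 27s^4
s = (4.50 × 10^-11 / 27)^(1/4) = 1.136 x 10^-3 M
[IO3^-] = 3s = 3.41 × 10^-3 M

[IO3^-] = 3.41 × 10^-3 M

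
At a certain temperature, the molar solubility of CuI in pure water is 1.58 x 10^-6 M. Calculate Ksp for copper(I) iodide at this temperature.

CuI(s) ⇌ Cu^+(aq) + I^-(aq)
If s mol/L of CuI dissolves, [Cu^+] = s and [I^-] = s.
Ksp = [Cu^+][I^-]
Ksp = s^2
With s = 1.58 x 10^-6: Ksp = 2.50 x 10^-12

Ksp ≈ 2.50e-12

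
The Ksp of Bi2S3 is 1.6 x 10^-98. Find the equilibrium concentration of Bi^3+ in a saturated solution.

2.2 × 10^-20 M

Bi2S3(s) <=> 2 Bi^3+ + 3 S^2-
Ksp = [Bi^3+]^2[S^2-]^3
If s mol/L of Bi2S3 dissolves, [Bi^3+] = 2s and [S^2-] = 3s.
Ksp = (2s)^2(3s)^3 = 108s^5
s^5 = 1.6 x 10^-98 / 108, so s = 1.08 × 10^-20 M
[Bi^3+] = 2s = 2.2 × 10^-20 M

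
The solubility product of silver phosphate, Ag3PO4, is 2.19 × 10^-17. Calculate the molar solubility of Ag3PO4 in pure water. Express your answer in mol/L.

s ≈ 3.00e-5 M

Ag3PO4(s) <=> 3 Ag^+ + PO4^3-
Ksp = [Ag^+]^3[PO4^3-]
Let s = molar solubility. Then [Ag^+] = 3s and [PO4^3-] = s.
So Ksp = (3s)^3 × s = 27s^4
s^4 = 2.19 × 10^-17 / 27, so s = 3.00 x 10^-5 M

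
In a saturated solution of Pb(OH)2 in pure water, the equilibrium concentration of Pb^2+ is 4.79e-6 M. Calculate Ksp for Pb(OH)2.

Ksp ≈ 4.40 × 10^-16

Pb(OH)2(s) ⇌ Pb^2+ + 2 OH^-
Stoichiometry gives [OH^-] = (2/1)[Pb^2+] = 9.580 x 10^-6 M.
Ksp = [Pb^2+][OH^-]^2
Ksp = 4.79 x 10^-6 × (9.580 × 10^-6)^2 = 4.40 × 10^-16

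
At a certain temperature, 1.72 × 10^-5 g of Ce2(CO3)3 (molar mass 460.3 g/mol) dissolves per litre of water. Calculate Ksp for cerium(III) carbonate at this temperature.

Molar solubility s = (1.72 × 10^-5 g/L) / (460.3 g/mol) = 3.737 × 10^-8 M.
Ce2(CO3)3(s) ⇌ 2 Ce^3+ + 3 CO3^2-
Let s = molar solubility. Then [Ce^3+] = 2s and [CO3^2-] = 3s.
Ksp = [Ce^3+]^2[CO3^2-]^3
Ksp = (2s)^2(3s)^3 = 108s^5
Ksp = 108 × (3.737 × 10^-8)^5 = 7.87 × 10^-36

Ksp ≈ 7.87 × 10^-36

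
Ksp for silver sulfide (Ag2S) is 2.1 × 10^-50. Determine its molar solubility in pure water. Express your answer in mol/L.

Ag2S(s) <=> 2 Ag^+(aq) + S^2-(aq)
Ksp = [Ag^+]^2[S^2-]
Let s = molar solubility. Then [Ag^+] = 2s and [S^2-] = s.
Ksp = (2s)^2s = 4s^3
Solving, s = (2.1 × 10^-50/4)^(1/3) = 1.7 × 10^-17 M

1.7 × 10^-17 M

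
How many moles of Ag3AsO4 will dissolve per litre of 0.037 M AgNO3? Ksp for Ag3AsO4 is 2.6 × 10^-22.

Ag3AsO4(s) <=> 3 Ag^+(aq) + AsO4^3-(aq)
Ksp = [Ag^+]^3[AsO4^3-]
If s mol/L dissolves here, [Ag^+] = 0.037 + 3s ≈ 0.037, [AsO4^3-] = s (Ksp is small, so little additional dissolves).
Ksp ≈ (0.037)^3 × s
s = 5.1 × 10^-18 M
Check: 3s = 1.5 x 10^-17 ≪ 0.037, so the approximation is valid.

s ≈ 5.1 x 10^-18 M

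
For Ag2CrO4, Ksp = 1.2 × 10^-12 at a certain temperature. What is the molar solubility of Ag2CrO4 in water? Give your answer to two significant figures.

Ag2CrO4(s) ⇌ 2 Ag^+ + CrO4^2-
Ksp = [Ag^+]^2[CrO4^2-]
For each mole of Ag2CrO4 that dissolves: [Ag^+] = 2s, [CrO4^2-] = s.
So Ksp = (2s)^2 × s = 4s^3
s^3 = 1.2 × 10^-12 / 4, so s = 6.7 × 10^-5 M

6.7e-5 M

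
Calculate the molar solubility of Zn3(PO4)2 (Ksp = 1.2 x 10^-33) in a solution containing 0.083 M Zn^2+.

Zn3(PO4)2(s) ⇌ 3 Zn^2+(aq) + 2 PO4^3-(aq)
Ksp = [Zn^2+]^3[PO4^3-]^2
Let s = moles of Zn3(PO4)2 that dissolve per litre. [Zn^2+] = 0.083 + 3s ≈ 0.083, [PO4^3-] = 2s (Ksp is small, so little additional dissolves).
Ksp ≈ (0.083)^3 × (2s)^2
s = 7.2 × 10^-16 M
Check: 3s = 2.2 x 10^-15 ≪ 0.083, so the approximation is valid.

s ≈ 7.2 × 10^-16 M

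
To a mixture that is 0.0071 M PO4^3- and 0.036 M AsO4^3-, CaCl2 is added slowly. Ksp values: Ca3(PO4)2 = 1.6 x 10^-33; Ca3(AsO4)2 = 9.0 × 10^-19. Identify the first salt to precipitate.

Ca3(PO4)2

Each salt begins to precipitate when Q = Ksp, i.e. when [Ca^2+] reaches its threshold.
For Ca3(PO4)2: 1.6 x 10^-33 = (0.0071)^2 × [Ca^2+]^3  ⇒  [Ca^2+] = 3.2 × 10^-10 M.
For Ca3(AsO4)2: 9.0 × 10^-19 = (0.036)^2 × [Ca^2+]^3  ⇒  [Ca^2+] = 8.9 × 10^-6 M.
The salt with the lower threshold [Ca^2+] precipitates first: Ca3(PO4)2.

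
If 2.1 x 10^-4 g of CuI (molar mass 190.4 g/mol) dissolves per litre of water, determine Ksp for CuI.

Molar solubility s = (2.1 x 10^-4 g/L) / (190.4 g/mol) = 1.10 x 10^-6 M.
CuI(s) ⇌ Cu^+(aq) + I^-(aq)
If s mol/L of CuI dissolves, [Cu^+] = s and [I^-] = s.
Ksp = [Cu^+][I^-]
Ksp = (s)(s) = s^2
With s = 1.10 × 10^-6: Ksp = 1.2 x 10^-12

Ksp ≈ 1.2e-12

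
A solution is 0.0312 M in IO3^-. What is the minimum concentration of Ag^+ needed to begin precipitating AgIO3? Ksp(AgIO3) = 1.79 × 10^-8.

AgIO3(s) ⇌ Ag^+(aq) + IO3^-(aq)
Ksp = [Ag^+][IO3^-]
Precipitation begins when Q = Ksp. With [IO3^-] = 0.0312 M:
1.79 × 10^-8 = (0.0312) × [Ag^+]
[Ag^+] = (1.79 × 10^-8 / 3.12 x 10^-2) = 5.74 × 10^-7 M

[Ag^+] ≈ 5.74 × 10^-7 M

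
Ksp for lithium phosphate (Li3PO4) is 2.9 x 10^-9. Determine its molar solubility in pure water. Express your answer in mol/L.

s = 3.2 x 10^-3 M

Li3PO4(s) ⇌ 3 Li^+(aq) + PO4^3-(aq)
Ksp = [Li^+]^3[PO4^3-]
If s mol/L of Li3PO4 dissolves, [Li^+] = 3s and [PO4^3-] = s.
Ksp = (3s)^3s = 27s^4
s^4 = 2.9 x 10^-9 / 27, so s = 3.2 × 10^-3 M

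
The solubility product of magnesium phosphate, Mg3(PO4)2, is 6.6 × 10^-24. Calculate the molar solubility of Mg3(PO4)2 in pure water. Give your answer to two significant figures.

Mg3(PO4)2(s) ⇌ 3 Mg^2+(aq) + 2 PO4^3-(aq)
Ksp = [Mg^2+]^3[PO4^3-]^2
For each mole of Mg3(PO4)2 that dissolves: [Mg^2+] = 3s, [PO4^3-] = 2s.
Substituting: Ksp = (3s)^3(2s)^2 = 108s^5
s^5 = 6.6 × 10^-24 / 108, so s = 9.1 x 10^-6 M

s = 9.1e-6 M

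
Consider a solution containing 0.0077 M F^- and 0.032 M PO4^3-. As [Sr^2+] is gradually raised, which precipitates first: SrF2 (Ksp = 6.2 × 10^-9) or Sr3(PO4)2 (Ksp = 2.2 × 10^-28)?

Sr3(PO4)2

Each salt begins to precipitate when Q = Ksp, i.e. when [Sr^2+] reaches its threshold.
For SrF2: 6.2 × 10^-9 = (0.0077)^2 × [Sr^2+]  ⇒  [Sr^2+] = 1.0 × 10^-4 M.
For Sr3(PO4)2: 2.2 × 10^-28 = (0.032)^2 × [Sr^2+]^3  ⇒  [Sr^2+] = 6.0 × 10^-9 M.
The salt with the lower threshold [Sr^2+] precipitates first: Sr3(PO4)2.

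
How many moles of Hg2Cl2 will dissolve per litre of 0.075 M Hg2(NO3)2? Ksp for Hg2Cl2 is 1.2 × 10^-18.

Hg2Cl2(s) ⇌ Hg2^2+(aq) + 2 Cl^-(aq)
Ksp = [Hg2^2+][Cl^-]^2
Let s be the molar solubility in this solution. [Hg2^2+] = 0.075 + s ≈ 0.075, [Cl^-] = 2s (Ksp is small, so little additional dissolves).
Ksp ≈ 0.075 × (2s)^2
s = 2.0 x 10^-9 M
Check: s = 2.0 × 10^-9 ≪ 0.075, so the approximation is valid.

s = 2.0 × 10^-9 M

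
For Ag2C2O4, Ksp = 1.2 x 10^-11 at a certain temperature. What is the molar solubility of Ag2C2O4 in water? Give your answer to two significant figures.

Ag2C2O4(s) <=> 2 Ag^+(aq) + C2O4^2-(aq)
Ksp = [Ag^+]^2[C2O4^2-]
For each mole of Ag2C2O4 that dissolves: [Ag^+] = 2s, [C2O4^2-] = s.
Ksp = (2s)^2s = 4s^3
s^3 = 1.2 x 10^-11 / 4, so s = 1.4 x 10^-4 M

s = 1.4e-4 M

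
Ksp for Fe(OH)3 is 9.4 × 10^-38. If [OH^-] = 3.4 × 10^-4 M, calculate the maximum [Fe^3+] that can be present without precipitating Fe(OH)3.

[Fe^3+] = 2.4 × 10^-27 M

Fe(OH)3(s) <=> Fe^3+ + 3 OH^-
Ksp = [Fe^3+][OH^-]^3
Precipitation begins when Q = Ksp. With [OH^-] = 3.4 × 10^-4 M:
9.4 × 10^-38 = (3.4 × 10^-4)^3 × [Fe^3+]
[Fe^3+] = (9.4 × 10^-38 / 3.93 × 10^-11) = 2.4 x 10^-27 M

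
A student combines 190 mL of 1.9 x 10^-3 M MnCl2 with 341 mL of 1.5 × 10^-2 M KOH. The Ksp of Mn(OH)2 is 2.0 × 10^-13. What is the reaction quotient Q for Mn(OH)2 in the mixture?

6.3e-8

Total volume = 190 + 341 = 531 mL.
[Mn^2+] = 1.9 × 10^-3 × (190/531) = 6.80 x 10^-4 M
[OH^-] = 1.5 x 10^-2 × (341/531) = 9.63 x 10^-3 M
Mn(OH)2(s) ⇌ Mn^2+(aq) + 2 OH^-(aq), so Q = [Mn^2+][OH^-]^2
Q = (6.80 × 10^-4)(9.63 × 10^-3)^2 = 6.3 × 10^-8
Q > Ksp, so Mn(OH)2 will precipitate.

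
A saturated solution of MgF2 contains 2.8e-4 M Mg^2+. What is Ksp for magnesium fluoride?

Ksp = 8.8e-11

MgF2(s) ⇌ Mg^2+ + 2 F^-
Stoichiometry gives [F^-] = (2/1)[Mg^2+] = 5.60 × 10^-4 M.
Ksp = [Mg^2+][F^-]^2
Ksp = 2.8 × 10^-4 × (5.60 x 10^-4)^2 = 8.8 × 10^-11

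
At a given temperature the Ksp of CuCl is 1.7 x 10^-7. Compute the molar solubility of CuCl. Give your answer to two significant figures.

CuCl(s) ⇌ Cu^+(aq) + Cl^-(aq)
Ksp = [Cu^+][Cl^-]
If s mol/L of CuCl dissolves, [Cu^+] = s and [Cl^-] = s.
Ksp = s^2
s = (1.7 x 10^-7)^(1/2) = 4.1 × 10^-4 M

s = 4.1e-4 M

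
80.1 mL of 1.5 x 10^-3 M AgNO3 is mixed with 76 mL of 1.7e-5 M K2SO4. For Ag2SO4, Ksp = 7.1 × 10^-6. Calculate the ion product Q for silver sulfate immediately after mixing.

Total volume = 80.1 + 76 = 156.1 mL.
[Ag^+] = 1.5 × 10^-3 × (80.1/156.1) = 7.70 x 10^-4 M
[SO4^2-] = 1.7 × 10^-5 × (76/156.1) = 8.28 x 10^-6 M
Ag2SO4(s) <=> 2 Ag^+(aq) + SO4^2-(aq), so Q = [Ag^+]^2[SO4^2-]
Q = (7.70 x 10^-4)^2(8.28 × 10^-6) = 4.9 x 10^-12
Q < Ksp, so no precipitate of Ag2SO4 forms.

Q = 4.9 × 10^-12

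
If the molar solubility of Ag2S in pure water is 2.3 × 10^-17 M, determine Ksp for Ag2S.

Ksp = 4.9e-50

Ag2S(s) <=> 2 Ag^+(aq) + S^2-(aq)
Let s = molar solubility. Then [Ag^+] = 2s and [S^2-] = s.
Ksp = [Ag^+]^2[S^2-]
So Ksp = (2s)^2 × s = 4s^3
Ksp = 4 × (2.3 x 10^-17)^3 = 4.9 x 10^-50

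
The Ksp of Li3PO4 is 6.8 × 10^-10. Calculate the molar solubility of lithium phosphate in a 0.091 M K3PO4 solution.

Li3PO4(s) ⇌ 3 Li^+(aq) + PO4^3-(aq)
Ksp = [Li^+]^3[PO4^3-]
Let s = moles of Li3PO4 that dissolve per litre. [Li^+] = 3s, [PO4^3-] = 0.091 + s ≈ 0.091 (common-ion effect: PO4^3- is already 0.091 M).
Ksp ≈ (3s)^3 × 0.091
s = 6.5 × 10^-4 M
Check: s = 6.5 x 10^-4 ≪ 0.091, so the approximation is valid.

s = 6.5 × 10^-4 M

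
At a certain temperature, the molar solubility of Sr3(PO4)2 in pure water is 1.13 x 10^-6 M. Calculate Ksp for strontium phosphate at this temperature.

Ksp = 1.99 x 10^-28

Sr3(PO4)2(s) ⇌ 3 Sr^2+(aq) + 2 PO4^3-(aq)
For each mole of Sr3(PO4)2 that dissolves: [Sr^2+] = 3s, [PO4^3-] = 2s.
Ksp = [Sr^2+]^3[PO4^3-]^2
Ksp = (3s)^3(2s)^2 = 108s^5
Ksp = 108 × (1.13 × 10^-6)^5 = 1.99 x 10^-28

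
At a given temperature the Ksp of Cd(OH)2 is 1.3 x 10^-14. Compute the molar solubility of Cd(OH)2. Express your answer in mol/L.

Cd(OH)2(s) ⇌ Cd^2+(aq) + 2 OH^-(aq)
Ksp = [Cd^2+][OH^-]^2
If s mol/L of Cd(OH)2 dissolves, [Cd^2+] = s and [OH^-] = 2s.
So Ksp = s × (2s)^2 = 4s^3
s^3 = 1.3 x 10^-14 / 4, so s = 1.5 × 10^-5 M

1.5 × 10^-5 M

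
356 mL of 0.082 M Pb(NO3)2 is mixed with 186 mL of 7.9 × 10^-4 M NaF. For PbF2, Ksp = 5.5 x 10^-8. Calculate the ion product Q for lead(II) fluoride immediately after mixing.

Total volume = 356 + 186 = 542 mL.
[Pb^2+] = 8.2 x 10^-2 × (356/542) = 5.39 × 10^-2 M
[F^-] = 7.9 × 10^-4 × (186/542) = 2.71 x 10^-4 M
PbF2(s) ⇌ Pb^2+(aq) + 2 F^-(aq), so Q = [Pb^2+][F^-]^2
Q = (5.39 x 10^-2)(2.71 x 10^-4)^2 = 4.0 x 10^-9
Q < Ksp, so no precipitate of PbF2 forms.

Q = 4.0 × 10^-9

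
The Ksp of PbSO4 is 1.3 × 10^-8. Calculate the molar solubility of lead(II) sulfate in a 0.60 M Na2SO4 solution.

s = 2.2 × 10^-8 M

PbSO4(s) ⇌ Pb^2+(aq) + SO4^2-(aq)
Ksp = [Pb^2+][SO4^2-]
Let s be the molar solubility in this solution. [Pb^2+] = s, [SO4^2-] = 0.60 + s ≈ 0.60 (since SO4^2- from Na2SO4 dominates).
Ksp ≈ s × 0.60
s = 2.2 × 10^-8 M
Check: s = 2.2 x 10^-8 ≪ 0.60, so the approximation is valid.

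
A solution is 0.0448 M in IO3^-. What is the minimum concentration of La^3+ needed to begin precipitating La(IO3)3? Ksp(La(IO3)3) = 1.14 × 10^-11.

La(IO3)3(s) <=> La^3+(aq) + 3 IO3^-(aq)
Ksp = [La^3+][IO3^-]^3
Precipitation begins when Q = Ksp. With [IO3^-] = 0.0448 M:
1.14 × 10^-11 = (0.0448)^3 × [La^3+]
[La^3+] = (1.14 × 10^-11 / 8.992 × 10^-5) = 1.27 × 10^-7 M

[La^3+] = 1.27 x 10^-7 M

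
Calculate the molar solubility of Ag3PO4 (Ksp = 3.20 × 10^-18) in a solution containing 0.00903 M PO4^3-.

Ag3PO4(s) ⇌ 3 Ag^+ + PO4^3-
Ksp = [Ag^+]^3[PO4^3-]
If s mol/L dissolves here, [Ag^+] = 3s, [PO4^3-] = 0.00903 + s ≈ 0.00903 (common-ion effect: PO4^3- is already 0.00903 M).
Ksp ≈ (3s)^3 × 0.00903
s = 2.36 × 10^-6 M
Check: s = 2.4 × 10^-6 ≪ 0.00903, so the approximation is valid.

s ≈ 2.36 × 10^-6 M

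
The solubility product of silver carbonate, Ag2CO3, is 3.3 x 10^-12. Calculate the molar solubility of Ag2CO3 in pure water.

s = 9.4 x 10^-5 M

Ag2CO3(s) <=> 2 Ag^+ + CO3^2-
Ksp = [Ag^+]^2[CO3^2-]
With molar solubility s: [Ag^+] = 2s, [CO3^2-] = s.
Substituting: Ksp = (2s)^2s = 4s^3
Solving, s = (3.3 x 10^-12/4)^(1/3) = 9.4 × 10^-5 M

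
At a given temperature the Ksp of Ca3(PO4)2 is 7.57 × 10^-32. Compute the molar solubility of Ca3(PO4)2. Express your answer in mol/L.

s = 2.34e-7 M

Ca3(PO4)2(s) <=> 3 Ca^2+(aq) + 2 PO4^3-(aq)
Ksp = [Ca^2+]^3[PO4^3-]^2
Let s = molar solubility. Then [Ca^2+] = 3s and [PO4^3-] = 2s.
So Ksp = (3s)^3 × (2s)^2 = 108s^5
s^5 = 7.57 × 10^-32 / 108, so s = 2.34 × 10^-7 M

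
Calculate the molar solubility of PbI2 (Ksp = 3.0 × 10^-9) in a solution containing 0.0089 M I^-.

PbI2(s) ⇌ Pb^2+(aq) + 2 I^-(aq)
Ksp = [Pb^2+][I^-]^2
Let s = moles of PbI2 that dissolve per litre. [Pb^2+] = s, [I^-] = 0.0089 + 2s ≈ 0.0089 (common-ion effect: I^- is already 0.0089 M).
Ksp ≈ s × (0.0089)^2
s = 3.8 × 10^-5 M
Check: 2s = 7.6 × 10^-5 ≪ 0.0089, so the approximation is valid.

3.8 × 10^-5 M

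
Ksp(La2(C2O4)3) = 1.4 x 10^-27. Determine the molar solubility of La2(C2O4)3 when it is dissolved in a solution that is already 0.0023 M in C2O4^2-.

La2(C2O4)3(s) ⇌ 2 La^3+ + 3 C2O4^2-
Ksp = [La^3+]^2[C2O4^2-]^3
If s mol/L dissolves here, [La^3+] = 2s, [C2O4^2-] = 0.0023 + 3s ≈ 0.0023 (Ksp is small, so little additional dissolves).
Ksp ≈ (2s)^2 × (0.0023)^3
s = 1.7 × 10^-10 M
Check: 3s = 5.1 x 10^-10 ≪ 0.0023, so the approximation is valid.

1.7 x 10^-10 M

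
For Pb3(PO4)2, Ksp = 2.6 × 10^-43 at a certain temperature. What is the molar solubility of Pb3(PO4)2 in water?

Pb3(PO4)2(s) ⇌ 3 Pb^2+(aq) + 2 PO4^3-(aq)
Ksp = [Pb^2+]^3[PO4^3-]^2
With molar solubility s: [Pb^2+] = 3s, [PO4^3-] = 2s.
So Ksp = (3s)^3 × (2s)^2 = 108s^5
s = (2.6 × 10^-43 / 108)^(1/5) = 1.2 × 10^-9 M

s = 1.2e-9 M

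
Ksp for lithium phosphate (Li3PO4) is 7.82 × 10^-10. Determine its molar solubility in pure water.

s = 2.32 x 10^-3 M

Li3PO4(s) <=> 3 Li^+(aq) + PO4^3-(aq)
Ksp = [Li^+]^3[PO4^3-]
With molar solubility s: [Li^+] = 3s, [PO4^3-] = s.
Ksp = (3s)^3s = 27s^4
s^4 = 7.82 × 10^-10 / 27, so s = 2.32 x 10^-3 M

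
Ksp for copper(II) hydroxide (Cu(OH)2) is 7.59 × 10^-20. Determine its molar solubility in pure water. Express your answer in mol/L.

2.67 × 10^-7 M

Cu(OH)2(s) <=> Cu^2+ + 2 OH^-
Ksp = [Cu^2+][OH^-]^2
Let s = molar solubility. Then [Cu^2+] = s and [OH^-] = 2s.
So Ksp = s × (2s)^2 = 4s^3
Solving, s = (7.59 × 10^-20/4)^(1/3) = 2.67 x 10^-7 M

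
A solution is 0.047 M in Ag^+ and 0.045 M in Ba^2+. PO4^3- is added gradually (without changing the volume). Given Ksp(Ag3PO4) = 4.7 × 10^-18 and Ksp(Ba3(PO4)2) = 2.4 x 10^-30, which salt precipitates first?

Ag3PO4

Precipitation of each salt starts when its ion product equals its Ksp.
For Ag3PO4: 4.7 × 10^-18 = (0.047)^3 × [PO4^3-]  ⇒  [PO4^3-] = 4.5 x 10^-14 M.
For Ba3(PO4)2: 2.4 x 10^-30 = (0.045)^3 × [PO4^3-]^2  ⇒  [PO4^3-] = 1.6 × 10^-13 M.
The salt with the lower threshold [PO4^3-] precipitates first: Ag3PO4.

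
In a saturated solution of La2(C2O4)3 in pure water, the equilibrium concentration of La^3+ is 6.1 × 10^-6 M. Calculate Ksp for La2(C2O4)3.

La2(C2O4)3(s) <=> 2 La^3+ + 3 C2O4^2-
Stoichiometry gives [C2O4^2-] = (3/2)[La^3+] = 9.15 × 10^-6 M.
Ksp = [La^3+]^2[C2O4^2-]^3
Ksp = (6.1 x 10^-6)^2 × (9.15 × 10^-6)^3 = 2.9 × 10^-26

Ksp ≈ 2.9 × 10^-26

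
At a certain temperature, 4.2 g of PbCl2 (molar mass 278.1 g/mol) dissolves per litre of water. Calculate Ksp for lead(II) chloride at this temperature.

Ksp ≈ 1.4 × 10^-5

Molar solubility s = (4.2 g/L) / (278.1 g/mol) = 1.51 x 10^-2 M.
PbCl2(s) ⇌ Pb^2+ + 2 Cl^-
If s mol/L of PbCl2 dissolves, [Pb^2+] = s and [Cl^-] = 2s.
Ksp = [Pb^2+][Cl^-]^2
Ksp = s(2s)^2 = 4s^3
With s = 1.51 x 10^-2: Ksp = 1.4 × 10^-5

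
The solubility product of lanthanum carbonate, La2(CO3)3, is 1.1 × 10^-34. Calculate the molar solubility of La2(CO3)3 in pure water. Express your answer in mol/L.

La2(CO3)3(s) ⇌ 2 La^3+ + 3 CO3^2-
Ksp = [La^3+]^2[CO3^2-]^3
If s mol/L of La2(CO3)3 dissolves, [La^3+] = 2s and [CO3^2-] = 3s.
Ksp = (2s)^2(3s)^3 = 108s^5
Solving, s = (1.1 × 10^-34/108)^(1/5) = 6.3 × 10^-8 M

6.3 x 10^-8 M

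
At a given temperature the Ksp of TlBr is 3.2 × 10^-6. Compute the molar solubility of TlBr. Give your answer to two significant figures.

1.8e-3 M

TlBr(s) <=> Tl^+ + Br^-
Ksp = [Tl^+][Br^-]
Let s = molar solubility. Then [Tl^+] = s and [Br^-] = s.
Ksp = (s)(s) = s^2
s = (3.2 × 10^-6)^(1/2) = 1.8 × 10^-3 M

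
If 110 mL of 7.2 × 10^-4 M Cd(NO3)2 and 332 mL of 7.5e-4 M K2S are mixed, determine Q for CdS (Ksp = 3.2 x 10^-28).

Q ≈ 1.0 × 10^-7

Total volume = 110 + 332 = 442 mL.
[Cd^2+] = 7.2 × 10^-4 × (110/442) = 1.79 x 10^-4 M
[S^2-] = 7.5 x 10^-4 × (332/442) = 5.63 × 10^-4 M
CdS(s) ⇌ Cd^2+ + S^2-, so Q = [Cd^2+][S^2-]
Q = (1.79 × 10^-4)(5.63 × 10^-4) = 1.0 x 10^-7
Q > Ksp, so CdS will precipitate.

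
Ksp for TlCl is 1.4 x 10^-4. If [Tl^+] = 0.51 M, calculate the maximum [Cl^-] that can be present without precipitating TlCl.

TlCl(s) <=> Tl^+(aq) + Cl^-(aq)
Ksp = [Tl^+][Cl^-]
Precipitation begins when Q = Ksp. With [Tl^+] = 0.51 M:
1.4 x 10^-4 = (0.51) × [Cl^-]
[Cl^-] = (1.4 x 10^-4 / 5.1 x 10^-1) = 2.7 x 10^-4 M

[Cl^-] = 2.7 × 10^-4 M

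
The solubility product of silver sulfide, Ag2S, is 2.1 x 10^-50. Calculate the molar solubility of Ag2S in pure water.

Ag2S(s) ⇌ 2 Ag^+(aq) + S^2-(aq)
Ksp = [Ag^+]^2[S^2-]
With molar solubility s: [Ag^+] = 2s, [S^2-] = s.
Substituting: Ksp = (2s)^2s = 4s^3
s^3 = 2.1 x 10^-50 / 4, so s = 1.7 x 10^-17 M

s ≈ 1.7e-17 M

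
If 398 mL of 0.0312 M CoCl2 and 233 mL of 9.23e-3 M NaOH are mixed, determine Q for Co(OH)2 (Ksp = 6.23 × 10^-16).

Q ≈ 2.29 x 10^-7

Total volume = 398 + 233 = 631 mL.
[Co^2+] = 3.12 x 10^-2 × (398/631) = 1.968 × 10^-2 M
[OH^-] = 9.23 × 10^-3 × (233/631) = 3.408 × 10^-3 M
Co(OH)2(s) <=> Co^2+(aq) + 2 OH^-(aq), so Q = [Co^2+][OH^-]^2
Q = (1.968 x 10^-2)(3.408 × 10^-3)^2 = 2.29 x 10^-7
Q > Ksp, so Co(OH)2 will precipitate.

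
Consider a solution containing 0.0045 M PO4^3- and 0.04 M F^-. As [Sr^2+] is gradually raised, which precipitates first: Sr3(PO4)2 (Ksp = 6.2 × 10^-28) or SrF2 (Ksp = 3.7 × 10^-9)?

Sr3(PO4)2

Each salt begins to precipitate when Q = Ksp, i.e. when [Sr^2+] reaches its threshold.
For Sr3(PO4)2: 6.2 × 10^-28 = (0.0045)^2 × [Sr^2+]^3  ⇒  [Sr^2+] = 3.1 × 10^-8 M.
For SrF2: 3.7 × 10^-9 = (0.04)^2 × [Sr^2+]  ⇒  [Sr^2+] = 2.3 x 10^-6 M.
The salt with the lower threshold [Sr^2+] precipitates first: Sr3(PO4)2.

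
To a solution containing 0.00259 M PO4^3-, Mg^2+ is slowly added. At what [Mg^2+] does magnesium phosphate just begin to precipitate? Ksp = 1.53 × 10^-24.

[Mg^2+] = 6.11 × 10^-7 M

Mg3(PO4)2(s) ⇌ 3 Mg^2+ + 2 PO4^3-
Ksp = [Mg^2+]^3[PO4^3-]^2
Precipitation begins when Q = Ksp. With [PO4^3-] = 0.00259 M:
1.53 × 10^-24 = (0.00259)^2 × [Mg^2+]^3
[Mg^2+] = (1.53 × 10^-24 / 6.708 × 10^-6)^(1/3) = 6.11 × 10^-7 M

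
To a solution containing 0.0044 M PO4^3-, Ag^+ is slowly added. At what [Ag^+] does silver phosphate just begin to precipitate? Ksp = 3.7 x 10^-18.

Ag3PO4(s) ⇌ 3 Ag^+ + PO4^3-
Ksp = [Ag^+]^3[PO4^3-]
Precipitation begins when Q = Ksp. With [PO4^3-] = 0.0044 M:
3.7 x 10^-18 = (0.0044) × [Ag^+]^3
[Ag^+] = (3.7 x 10^-18 / 4.4 x 10^-3)^(1/3) = 9.4 × 10^-6 M

[Ag^+] = 9.4 × 10^-6 M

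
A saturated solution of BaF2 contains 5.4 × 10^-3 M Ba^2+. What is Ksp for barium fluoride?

6.3e-7

BaF2(s) <=> Ba^2+(aq) + 2 F^-(aq)
Stoichiometry gives [F^-] = (2/1)[Ba^2+] = 1.08 × 10^-2 M.
Ksp = [Ba^2+][F^-]^2
Ksp = 5.4 x 10^-3 × (1.08 × 10^-2)^2 = 6.3 × 10^-7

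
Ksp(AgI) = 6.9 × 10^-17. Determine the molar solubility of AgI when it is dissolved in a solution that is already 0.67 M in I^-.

s = 1.0 × 10^-16 M

AgI(s) <=> Ag^+ + I^-
Ksp = [Ag^+][I^-]
Let s = moles of AgI that dissolve per litre. [Ag^+] = s, [I^-] = 0.67 + s ≈ 0.67 (since the I^- already present dominates).
Ksp ≈ s × 0.67
s = 1.0 x 10^-16 M
Check: s = 1.0 × 10^-16 ≪ 0.67, so the approximation is valid.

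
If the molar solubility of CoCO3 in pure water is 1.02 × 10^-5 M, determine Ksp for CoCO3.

CoCO3(s) <=> Co^2+ + CO3^2-
With molar solubility s: [Co^2+] = s, [CO3^2-] = s.
Ksp = [Co^2+][CO3^2-]
Ksp = s × s = s^2
With s = 1.02 x 10^-5: Ksp = 1.04 × 10^-10

Ksp = 1.04 × 10^-10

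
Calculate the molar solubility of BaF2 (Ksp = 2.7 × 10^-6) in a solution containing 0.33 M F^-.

BaF2(s) <=> Ba^2+(aq) + 2 F^-(aq)
Ksp = [Ba^2+][F^-]^2
If s mol/L dissolves here, [Ba^2+] = s, [F^-] = 0.33 + 2s ≈ 0.33 (Ksp is small, so little additional dissolves).
Ksp ≈ s × (0.33)^2
s = 2.5 × 10^-5 M
Check: 2s = 5.0 × 10^-5 ≪ 0.33, so the approximation is valid.

s = 2.5 × 10^-5 M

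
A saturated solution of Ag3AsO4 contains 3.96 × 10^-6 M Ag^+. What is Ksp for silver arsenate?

Ag3AsO4(s) <=> 3 Ag^+ + AsO4^3-
Stoichiometry gives [AsO4^3-] = (1/3)[Ag^+] = 1.320 × 10^-6 M.
Ksp = [Ag^+]^3[AsO4^3-]
Ksp = (3.96 × 10^-6)^3 × 1.320 x 10^-6 = 8.20 x 10^-23

Ksp ≈ 8.20e-23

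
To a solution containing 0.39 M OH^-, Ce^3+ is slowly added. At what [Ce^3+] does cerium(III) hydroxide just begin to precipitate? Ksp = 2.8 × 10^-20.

4.7e-19 M

Ce(OH)3(s) ⇌ Ce^3+(aq) + 3 OH^-(aq)
Ksp = [Ce^3+][OH^-]^3
Precipitation begins when Q = Ksp. With [OH^-] = 0.39 M:
2.8 × 10^-20 = (0.39)^3 × [Ce^3+]
[Ce^3+] = (2.8 × 10^-20 / 5.93 × 10^-2) = 4.7 x 10^-19 M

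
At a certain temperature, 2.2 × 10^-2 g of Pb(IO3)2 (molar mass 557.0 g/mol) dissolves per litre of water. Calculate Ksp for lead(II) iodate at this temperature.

Molar solubility s = (2.2 x 10^-2 g/L) / (557.0 g/mol) = 3.95 × 10^-5 M.
Pb(IO3)2(s) ⇌ Pb^2+(aq) + 2 IO3^-(aq)
With molar solubility s: [Pb^2+] = s, [IO3^-] = 2s.
Ksp = [Pb^2+][IO3^-]^2
Substituting: Ksp = s(2s)^2 = 4s^3
Ksp = 4 × (3.95 × 10^-5)^3 = 2.5 × 10^-13

Ksp = 2.5 × 10^-13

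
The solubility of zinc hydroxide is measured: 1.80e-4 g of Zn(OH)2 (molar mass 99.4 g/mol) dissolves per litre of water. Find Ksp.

Molar solubility s = (1.80 × 10^-4 g/L) / (99.4 g/mol) = 1.811 x 10^-6 M.
Zn(OH)2(s) ⇌ Zn^2+(aq) + 2 OH^-(aq)
With molar solubility s: [Zn^2+] = s, [OH^-] = 2s.
Ksp = [Zn^2+][OH^-]^2
Substituting: Ksp = s(2s)^2 = 4s^3
With s = 1.811 × 10^-6: Ksp = 2.38 × 10^-17

2.38 x 10^-17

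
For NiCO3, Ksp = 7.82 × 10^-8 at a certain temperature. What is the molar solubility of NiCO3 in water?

s = 2.80 × 10^-4 M

NiCO3(s) ⇌ Ni^2+ + CO3^2-
Ksp = [Ni^2+][CO3^2-]
For each mole of NiCO3 that dissolves: [Ni^2+] = s, [CO3^2-] = s.
Ksp = s^2
s = √(7.82 × 10^-8) = 2.80 × 10^-4 M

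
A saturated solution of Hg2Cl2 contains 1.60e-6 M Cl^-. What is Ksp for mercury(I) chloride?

Hg2Cl2(s) ⇌ Hg2^2+(aq) + 2 Cl^-(aq)
Stoichiometry gives [Hg2^2+] = (1/2)[Cl^-] = 8.000 x 10^-7 M.
Ksp = [Hg2^2+][Cl^-]^2
Ksp = 8.000 x 10^-7 × (1.60 × 10^-6)^2 = 2.05 x 10^-18

2.05e-18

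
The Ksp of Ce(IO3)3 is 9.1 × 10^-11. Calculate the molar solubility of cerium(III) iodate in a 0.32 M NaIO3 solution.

s ≈ 2.8 × 10^-9 M

Ce(IO3)3(s) <=> Ce^3+ + 3 IO3^-
Ksp = [Ce^3+][IO3^-]^3
If s mol/L dissolves here, [Ce^3+] = s, [IO3^-] = 0.32 + 3s ≈ 0.32 (Ksp is small, so little additional dissolves).
Ksp ≈ s × (0.32)^3
s = 2.8 × 10^-9 M
Check: 3s = 8.3 × 10^-9 ≪ 0.32, so the approximation is valid.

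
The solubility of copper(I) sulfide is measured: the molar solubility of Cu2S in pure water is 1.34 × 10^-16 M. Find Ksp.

Ksp ≈ 9.62 × 10^-48

Cu2S(s) ⇌ 2 Cu^+ + S^2-
With molar solubility s: [Cu^+] = 2s, [S^2-] = s.
Ksp = [Cu^+]^2[S^2-]
Substituting: Ksp = (2s)^2s = 4s^3
With s = 1.34 × 10^-16: Ksp = 9.62 x 10^-48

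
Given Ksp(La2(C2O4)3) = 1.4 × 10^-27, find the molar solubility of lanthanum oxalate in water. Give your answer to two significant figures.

La2(C2O4)3(s) ⇌ 2 La^3+(aq) + 3 C2O4^2-(aq)
Ksp = [La^3+]^2[C2O4^2-]^3
Let s = molar solubility. Then [La^3+] = 2s and [C2O4^2-] = 3s.
So Ksp = (2s)^2 × (3s)^3 = 108s^5
s = (1.4 × 10^-27 / 108)^(1/5) = 1.7 × 10^-6 M

1.7 × 10^-6 M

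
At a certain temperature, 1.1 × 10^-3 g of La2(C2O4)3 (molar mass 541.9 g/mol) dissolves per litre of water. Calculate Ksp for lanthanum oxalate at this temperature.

Molar solubility s = (1.1 × 10^-3 g/L) / (541.9 g/mol) = 2.03 x 10^-6 M.
La2(C2O4)3(s) ⇌ 2 La^3+ + 3 C2O4^2-
Let s = molar solubility. Then [La^3+] = 2s and [C2O4^2-] = 3s.
Ksp = [La^3+]^2[C2O4^2-]^3
Ksp = (2s)^2(3s)^3 = 108s^5
With s = 2.03 x 10^-6: Ksp = 3.7 x 10^-27

3.7 x 10^-27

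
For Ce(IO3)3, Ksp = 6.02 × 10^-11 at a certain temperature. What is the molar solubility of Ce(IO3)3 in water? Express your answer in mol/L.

1.22 × 10^-3 M

Ce(IO3)3(s) <=> Ce^3+(aq) + 3 IO3^-(aq)
Ksp = [Ce^3+][IO3^-]^3
If s mol/L of Ce(IO3)3 dissolves, [Ce^3+] = s and [IO3^-] = 3s.
Substituting: Ksp = s(3s)^3 = 27s^4
s^4 = 6.02 × 10^-11 / 27, so s = 1.22 × 10^-3 M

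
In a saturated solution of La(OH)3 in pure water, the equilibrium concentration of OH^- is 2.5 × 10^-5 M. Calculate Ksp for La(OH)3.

La(OH)3(s) <=> La^3+ + 3 OH^-
Stoichiometry gives [La^3+] = (1/3)[OH^-] = 8.33 × 10^-6 M.
Ksp = [La^3+][OH^-]^3
Ksp = 8.33 × 10^-6 × (2.5 × 10^-5)^3 = 1.3 × 10^-19

1.3 × 10^-19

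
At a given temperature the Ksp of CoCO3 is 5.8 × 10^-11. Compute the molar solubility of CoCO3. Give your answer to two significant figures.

s = 7.6 × 10^-6 M

CoCO3(s) ⇌ Co^2+(aq) + CO3^2-(aq)
Ksp = [Co^2+][CO3^2-]
Let s = molar solubility. Then [Co^2+] = s and [CO3^2-] = s.
Ksp = s × s = s^2
s = √(5.8 × 10^-11) = 7.6 x 10^-6 M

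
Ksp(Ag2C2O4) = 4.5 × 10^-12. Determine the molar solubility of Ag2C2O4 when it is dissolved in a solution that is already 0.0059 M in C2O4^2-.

s = 1.4 x 10^-5 M

Ag2C2O4(s) ⇌ 2 Ag^+(aq) + C2O4^2-(aq)
Ksp = [Ag^+]^2[C2O4^2-]
If s mol/L dissolves here, [Ag^+] = 2s, [C2O4^2-] = 0.0059 + s ≈ 0.0059 (common-ion effect: C2O4^2- is already 0.0059 M).
Ksp ≈ (2s)^2 × 0.0059
s = 1.4 × 10^-5 M
Check: s = 1.4 x 10^-5 ≪ 0.0059, so the approximation is valid.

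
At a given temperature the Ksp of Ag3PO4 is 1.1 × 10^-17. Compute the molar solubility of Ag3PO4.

Ag3PO4(s) <=> 3 Ag^+ + PO4^3-
Ksp = [Ag^+]^3[PO4^3-]
If s mol/L of Ag3PO4 dissolves, [Ag^+] = 3s and [PO4^3-] = s.
Substituting: Ksp = (3s)^3s = 27s^4
Solving, s = (1.1 × 10^-17/27)^(1/4) = 2.5 × 10^-5 M

s ≈ 2.5 × 10^-5 M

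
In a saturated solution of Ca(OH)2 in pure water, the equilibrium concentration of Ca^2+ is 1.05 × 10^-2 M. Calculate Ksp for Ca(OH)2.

Ksp ≈ 4.63 x 10^-6

Ca(OH)2(s) ⇌ Ca^2+(aq) + 2 OH^-(aq)
Stoichiometry gives [OH^-] = (2/1)[Ca^2+] = 2.100 × 10^-2 M.
Ksp = [Ca^2+][OH^-]^2
Ksp = 1.05 × 10^-2 × (2.100 x 10^-2)^2 = 4.63 × 10^-6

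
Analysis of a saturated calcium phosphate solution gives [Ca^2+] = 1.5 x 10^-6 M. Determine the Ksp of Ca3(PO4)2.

Ksp = 3.4 × 10^-30

Ca3(PO4)2(s) ⇌ 3 Ca^2+(aq) + 2 PO4^3-(aq)
Stoichiometry gives [PO4^3-] = (2/3)[Ca^2+] = 1.00 × 10^-6 M.
Ksp = [Ca^2+]^3[PO4^3-]^2
Ksp = (1.5 x 10^-6)^3 × (1.00 × 10^-6)^2 = 3.4 x 10^-30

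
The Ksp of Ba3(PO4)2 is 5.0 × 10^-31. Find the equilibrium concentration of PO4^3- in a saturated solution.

[PO4^3-] ≈ 6.8 × 10^-7 M

Ba3(PO4)2(s) ⇌ 3 Ba^2+(aq) + 2 PO4^3-(aq)
Ksp = [Ba^2+]^3[PO4^3-]^2
If s mol/L of Ba3(PO4)2 dissolves, [Ba^2+] = 3s and [PO4^3-] = 2s.
So Ksp = (3s)^3 × (2s)^2 = 108s^5
s^5 = 5.0 × 10^-31 / 108, so s = 3.41 x 10^-7 M
[PO4^3-] = 2s = 6.8 × 10^-7 M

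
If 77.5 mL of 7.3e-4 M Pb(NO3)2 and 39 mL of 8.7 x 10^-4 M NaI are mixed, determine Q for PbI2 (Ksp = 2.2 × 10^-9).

4.1e-11

Total volume = 77.5 + 39 = 116.5 mL.
[Pb^2+] = 7.3 x 10^-4 × (77.5/116.5) = 4.86 × 10^-4 M
[I^-] = 8.7 x 10^-4 × (39/116.5) = 2.91 × 10^-4 M
PbI2(s) <=> Pb^2+ + 2 I^-, so Q = [Pb^2+][I^-]^2
Q = (4.86 × 10^-4)(2.91 x 10^-4)^2 = 4.1 × 10^-11
Q < Ksp, so no precipitate of PbI2 forms.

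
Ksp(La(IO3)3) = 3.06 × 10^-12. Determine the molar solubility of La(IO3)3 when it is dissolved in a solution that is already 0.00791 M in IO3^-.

La(IO3)3(s) ⇌ La^3+ + 3 IO3^-
Ksp = [La^3+][IO3^-]^3
Let s be the molar solubility in this solution. [La^3+] = s, [IO3^-] = 0.00791 + 3s ≈ 0.00791 (since the IO3^- already present dominates).
Ksp ≈ s × (0.00791)^3
s = 6.18 x 10^-6 M
Check: 3s = 1.9 × 10^-5 ≪ 0.00791, so the approximation is valid.

s ≈ 6.18 × 10^-6 M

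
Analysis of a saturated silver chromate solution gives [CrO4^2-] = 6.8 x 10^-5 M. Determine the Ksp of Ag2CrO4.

Ag2CrO4(s) ⇌ 2 Ag^+(aq) + CrO4^2-(aq)
Stoichiometry gives [Ag^+] = (2/1)[CrO4^2-] = 1.36 x 10^-4 M.
Ksp = [Ag^+]^2[CrO4^2-]
Ksp = (1.36 × 10^-4)^2 × 6.8 x 10^-5 = 1.3 × 10^-12

Ksp ≈ 1.3e-12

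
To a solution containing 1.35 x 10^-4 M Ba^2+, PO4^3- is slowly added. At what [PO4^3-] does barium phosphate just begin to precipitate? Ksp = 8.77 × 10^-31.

[PO4^3-] ≈ 5.97 x 10^-10 M

Ba3(PO4)2(s) <=> 3 Ba^2+(aq) + 2 PO4^3-(aq)
Ksp = [Ba^2+]^3[PO4^3-]^2
Precipitation begins when Q = Ksp. With [Ba^2+] = 1.35 x 10^-4 M:
8.77 × 10^-31 = (1.35 x 10^-4)^3 × [PO4^3-]^2
[PO4^3-] = (8.77 × 10^-31 / 2.460 × 10^-12)^(1/2) = 5.97 x 10^-10 M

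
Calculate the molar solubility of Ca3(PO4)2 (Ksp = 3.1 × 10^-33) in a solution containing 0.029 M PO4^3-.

Ca3(PO4)2(s) ⇌ 3 Ca^2+(aq) + 2 PO4^3-(aq)
Ksp = [Ca^2+]^3[PO4^3-]^2
Let s = moles of Ca3(PO4)2 that dissolve per litre. [Ca^2+] = 3s, [PO4^3-] = 0.029 + 2s ≈ 0.029 (common-ion effect: PO4^3- is already 0.029 M).
Ksp ≈ (3s)^3 × (0.029)^2
s = 5.1 × 10^-11 M
Check: 2s = 1.0 × 10^-10 ≪ 0.029, so the approximation is valid.

s = 5.1 x 10^-11 M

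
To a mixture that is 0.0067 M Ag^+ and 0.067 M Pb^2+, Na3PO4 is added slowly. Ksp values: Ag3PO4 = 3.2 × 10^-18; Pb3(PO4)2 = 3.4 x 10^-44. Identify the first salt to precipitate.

Precipitation of each salt starts when its ion product equals its Ksp.
For Ag3PO4: 3.2 × 10^-18 = (0.0067)^3 × [PO4^3-]  ⇒  [PO4^3-] = 1.1 x 10^-11 M.
For Pb3(PO4)2: 3.4 x 10^-44 = (0.067)^3 × [PO4^3-]^2  ⇒  [PO4^3-] = 1.1 x 10^-20 M.
The salt with the lower threshold [PO4^3-] precipitates first: Pb3(PO4)2.

Pb3(PO4)2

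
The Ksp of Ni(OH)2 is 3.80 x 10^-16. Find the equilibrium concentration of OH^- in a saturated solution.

Ni(OH)2(s) ⇌ Ni^2+ + 2 OH^-
Ksp = [Ni^2+][OH^-]^2
For each mole of Ni(OH)2 that dissolves: [Ni^2+] = s, [OH^-] = 2s.
Ksp = s(2s)^2 = 4s^3
s = (3.80 x 10^-16 / 4)^(1/3) = 4.563 x 10^-6 M
[OH^-] = 2s = 9.13 × 10^-6 M

[OH^-] = 9.13e-6 M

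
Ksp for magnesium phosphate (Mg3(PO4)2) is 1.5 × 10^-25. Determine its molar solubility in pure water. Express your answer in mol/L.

4.3 x 10^-6 M

Mg3(PO4)2(s) ⇌ 3 Mg^2+(aq) + 2 PO4^3-(aq)
Ksp = [Mg^2+]^3[PO4^3-]^2
If s mol/L of Mg3(PO4)2 dissolves, [Mg^2+] = 3s and [PO4^3-] = 2s.
So Ksp = (3s)^3 × (2s)^2 = 108s^5
s^5 = 1.5 × 10^-25 / 108, so s = 4.3 x 10^-6 M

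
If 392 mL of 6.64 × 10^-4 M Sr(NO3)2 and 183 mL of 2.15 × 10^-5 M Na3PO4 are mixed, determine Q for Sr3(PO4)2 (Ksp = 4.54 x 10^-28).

Total volume = 392 + 183 = 575 mL.
[Sr^2+] = 6.64 x 10^-4 × (392/575) = 4.527 × 10^-4 M
[PO4^3-] = 2.15 × 10^-5 × (183/575) = 6.843 x 10^-6 M
Sr3(PO4)2(s) ⇌ 3 Sr^2+(aq) + 2 PO4^3-(aq), so Q = [Sr^2+]^3[PO4^3-]^2
Q = (4.527 × 10^-4)^3(6.843 × 10^-6)^2 = 4.34 × 10^-21
Q > Ksp, so Sr3(PO4)2 will precipitate.

4.34 x 10^-21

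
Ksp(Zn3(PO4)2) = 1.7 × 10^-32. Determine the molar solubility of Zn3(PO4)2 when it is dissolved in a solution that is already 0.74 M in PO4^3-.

Zn3(PO4)2(s) ⇌ 3 Zn^2+(aq) + 2 PO4^3-(aq)
Ksp = [Zn^2+]^3[PO4^3-]^2
Let s = moles of Zn3(PO4)2 that dissolve per litre. [Zn^2+] = 3s, [PO4^3-] = 0.74 + 2s ≈ 0.74 (common-ion effect: PO4^3- is already 0.74 M).
Ksp ≈ (3s)^3 × (0.74)^2
s = 1.0 × 10^-11 M
Check: 2s = 2.1 x 10^-11 ≪ 0.74, so the approximation is valid.

s ≈ 1.0 x 10^-11 M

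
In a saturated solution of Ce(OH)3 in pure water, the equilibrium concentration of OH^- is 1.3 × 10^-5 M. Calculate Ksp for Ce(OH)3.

9.5e-21

Ce(OH)3(s) ⇌ Ce^3+(aq) + 3 OH^-(aq)
Stoichiometry gives [Ce^3+] = (1/3)[OH^-] = 4.33 x 10^-6 M.
Ksp = [Ce^3+][OH^-]^3
Ksp = 4.33 x 10^-6 × (1.3 × 10^-5)^3 = 9.5 × 10^-21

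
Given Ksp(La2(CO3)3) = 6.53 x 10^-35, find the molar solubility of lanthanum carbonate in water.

s ≈ 5.71 × 10^-8 M

La2(CO3)3(s) <=> 2 La^3+ + 3 CO3^2-
Ksp = [La^3+]^2[CO3^2-]^3
If s mol/L of La2(CO3)3 dissolves, [La^3+] = 2s and [CO3^2-] = 3s.
Substituting: Ksp = (2s)^2(3s)^3 = 108s^5
s = (6.53 x 10^-35 / 108)^(1/5) = 5.71 x 10^-8 M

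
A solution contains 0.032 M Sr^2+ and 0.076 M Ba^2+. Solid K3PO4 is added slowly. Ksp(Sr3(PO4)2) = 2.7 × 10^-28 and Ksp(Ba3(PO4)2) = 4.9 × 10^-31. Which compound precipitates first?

Ba3(PO4)2

Precipitation of each salt starts when its ion product equals its Ksp.
For Sr3(PO4)2: 2.7 × 10^-28 = (0.032)^3 × [PO4^3-]^2  ⇒  [PO4^3-] = 2.9 x 10^-12 M.
For Ba3(PO4)2: 4.9 × 10^-31 = (0.076)^3 × [PO4^3-]^2  ⇒  [PO4^3-] = 3.3 × 10^-14 M.
The salt with the lower threshold [PO4^3-] precipitates first: Ba3(PO4)2.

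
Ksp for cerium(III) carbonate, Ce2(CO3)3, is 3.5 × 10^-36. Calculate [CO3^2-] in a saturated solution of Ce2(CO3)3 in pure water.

Ce2(CO3)3(s) ⇌ 2 Ce^3+ + 3 CO3^2-
Ksp = [Ce^3+]^2[CO3^2-]^3
Let s = molar solubility. Then [Ce^3+] = 2s and [CO3^2-] = 3s.
Ksp = (2s)^2(3s)^3 = 108s^5
s^5 = 3.5 × 10^-36 / 108, so s = 3.18 × 10^-8 M
[CO3^2-] = 3s = 9.5 x 10^-8 M

[CO3^2-] = 9.5 x 10^-8 M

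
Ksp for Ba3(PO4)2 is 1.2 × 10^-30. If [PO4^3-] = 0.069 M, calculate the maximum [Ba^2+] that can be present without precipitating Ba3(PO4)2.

Ba3(PO4)2(s) ⇌ 3 Ba^2+(aq) + 2 PO4^3-(aq)
Ksp = [Ba^2+]^3[PO4^3-]^2
Precipitation begins when Q = Ksp. With [PO4^3-] = 0.069 M:
1.2 × 10^-30 = (0.069)^2 × [Ba^2+]^3
[Ba^2+] = (1.2 × 10^-30 / 4.76 × 10^-3)^(1/3) = 6.3 × 10^-10 M

[Ba^2+] ≈ 6.3 × 10^-10 M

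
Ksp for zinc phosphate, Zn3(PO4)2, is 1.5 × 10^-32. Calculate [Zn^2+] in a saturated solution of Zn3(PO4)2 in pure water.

Zn3(PO4)2(s) ⇌ 3 Zn^2+(aq) + 2 PO4^3-(aq)
Ksp = [Zn^2+]^3[PO4^3-]^2
With molar solubility s: [Zn^2+] = 3s, [PO4^3-] = 2s.
Substituting: Ksp = (3s)^3(2s)^2 = 108s^5
s^5 = 1.5 × 10^-32 / 108, so s = 1.69 × 10^-7 M
[Zn^2+] = 3s = 5.1 × 10^-7 M

[Zn^2+] = 5.1 × 10^-7 M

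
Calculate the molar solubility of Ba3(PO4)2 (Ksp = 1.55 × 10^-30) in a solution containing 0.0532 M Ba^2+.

s ≈ 5.07 × 10^-14 M

Ba3(PO4)2(s) <=> 3 Ba^2+(aq) + 2 PO4^3-(aq)
Ksp = [Ba^2+]^3[PO4^3-]^2
Let s be the molar solubility in this solution. [Ba^2+] = 0.0532 + 3s ≈ 0.0532, [PO4^3-] = 2s (Ksp is small, so little additional dissolves).
Ksp ≈ (0.0532)^3 × (2s)^2
s = 5.07 x 10^-14 M
Check: 3s = 1.5 × 10^-13 ≪ 0.0532, so the approximation is valid.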